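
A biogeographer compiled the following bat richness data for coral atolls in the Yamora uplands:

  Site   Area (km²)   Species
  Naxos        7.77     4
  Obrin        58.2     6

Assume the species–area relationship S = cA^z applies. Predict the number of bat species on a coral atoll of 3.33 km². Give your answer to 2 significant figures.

z = ln(6/4) / ln(58.2/7.77) = 0.4055 / 2.0136 = 0.2014
c = 4 / 7.77^0.2014 = 4 / 1.511 = 2.647
S₃ = 2.647 × 3.33^0.2014 = 2.647 × 1.274 ≈ 3.373

3.4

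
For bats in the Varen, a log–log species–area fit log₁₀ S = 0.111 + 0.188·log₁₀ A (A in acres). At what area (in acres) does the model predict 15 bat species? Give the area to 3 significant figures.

15 = 1.291 × A^0.188  ⇒  A^0.188 = 15/1.291 = 11.62
ln A = ln(11.62) / 0.188 = 2.4525 / 0.188 = 13.0450
A = e^13.0450 ≈ 462785 acres

463000 acres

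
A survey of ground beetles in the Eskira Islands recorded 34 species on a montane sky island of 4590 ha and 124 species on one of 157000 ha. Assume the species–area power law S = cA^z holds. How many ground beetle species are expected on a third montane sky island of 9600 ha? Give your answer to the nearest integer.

45

z = ln(124/34) / ln(157000/4590) = 1.2939 / 3.5324 = 0.3663
c = 34 / 4590^0.3663 = 34 / 21.95 = 1.549
S₃ = 1.549 × 9600^0.3663 = 1.549 × 28.76 ≈ 44.55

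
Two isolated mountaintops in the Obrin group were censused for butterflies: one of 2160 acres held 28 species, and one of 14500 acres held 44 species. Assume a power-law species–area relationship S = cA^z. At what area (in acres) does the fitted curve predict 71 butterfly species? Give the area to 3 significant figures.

z = ln(44/28) / ln(14500/2160) = 0.4520 / 1.9040 = 0.2374
c = 28 / 2160^0.2374 = 28 / 6.188 = 4.525
A = (71/4.525)^(1/0.2374) ⇒ ln A = ln(15.69)/0.2374 = 11.5976
A = e^11.5976 ≈ 108836 acres

109000 acres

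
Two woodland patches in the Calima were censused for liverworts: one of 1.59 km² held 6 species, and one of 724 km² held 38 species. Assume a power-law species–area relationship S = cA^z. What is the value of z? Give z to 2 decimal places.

Taking logs: ln S = ln c + z ln A, so z = (ln S₂ − ln S₁)/(ln A₂ − ln A₁).
z = ln(38/6) / ln(724/1.59) = ln(6.333) / ln(455.3) = 1.8458 / 6.1211 = 0.3016

0.30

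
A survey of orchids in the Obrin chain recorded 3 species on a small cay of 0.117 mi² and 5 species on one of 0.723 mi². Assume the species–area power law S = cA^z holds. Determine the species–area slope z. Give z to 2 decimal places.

0.28

Taking logs: ln S = ln c + z ln A, so z = (ln S₂ − ln S₁)/(ln A₂ − ln A₁).
z = ln(5/3) / ln(0.723/0.117) = ln(1.667) / ln(6.179) = 0.5108 / 1.8212 = 0.2805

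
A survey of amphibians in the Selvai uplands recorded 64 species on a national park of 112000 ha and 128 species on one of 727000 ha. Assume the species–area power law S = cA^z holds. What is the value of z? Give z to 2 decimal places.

0.37

Taking logs: ln S = ln c + z ln A, so z = (ln S₂ − ln S₁)/(ln A₂ − ln A₁).
z = ln(128/64) / ln(727000/112000) = ln(2) / ln(6.491) = 0.6931 / 1.8704 = 0.3706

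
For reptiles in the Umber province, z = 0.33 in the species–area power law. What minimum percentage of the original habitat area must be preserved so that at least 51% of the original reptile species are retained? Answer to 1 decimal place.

Need (A_new/A_old)^0.33 = 0.51, so A_new/A_old = 0.51^(1/0.33) = 0.51^3.03
ln(A_new/A_old) = ln 0.51 / 0.33 = -0.6733 / 0.33 = -2.0404
A_new/A_old = e^-2.0404 ≈ 0.13

13.0%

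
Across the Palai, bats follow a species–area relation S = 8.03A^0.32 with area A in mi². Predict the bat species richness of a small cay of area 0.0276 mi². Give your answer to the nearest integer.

S = 8.03 × 0.0276^0.32 = 8.03 × 0.317 ≈ 2.546

3 species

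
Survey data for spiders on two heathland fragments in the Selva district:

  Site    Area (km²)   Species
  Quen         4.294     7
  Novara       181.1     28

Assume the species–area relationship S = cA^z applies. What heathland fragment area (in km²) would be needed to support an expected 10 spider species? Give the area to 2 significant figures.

z = ln(28/7) / ln(181.1/4.294) = 1.3863 / 3.7418 = 0.3705
c = 7 / 4.294^0.3705 = 7 / 1.716 = 4.08
A = (10/4.08)^(1/0.3705) ⇒ ln A = ln(2.451)/0.3705 = 2.4199
A = e^2.4199 ≈ 11.25 km²

11 km²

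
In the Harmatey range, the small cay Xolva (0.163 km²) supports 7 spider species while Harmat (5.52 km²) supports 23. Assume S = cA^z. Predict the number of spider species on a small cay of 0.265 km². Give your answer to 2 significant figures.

8.2

z = ln(23/7) / ln(5.52/0.163) = 1.1896 / 3.5224 = 0.3377
c = 7 / 0.163^0.3377 = 7 / 0.5419 = 12.92
S₃ = 12.92 × 0.265^0.3377 = 12.92 × 0.6386 ≈ 8.249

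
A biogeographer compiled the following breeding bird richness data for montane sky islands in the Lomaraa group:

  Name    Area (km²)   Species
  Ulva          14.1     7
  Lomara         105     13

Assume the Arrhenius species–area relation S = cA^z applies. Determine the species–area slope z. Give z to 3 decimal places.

Taking logs: ln S = ln c + z ln A, so z = (ln S₂ − ln S₁)/(ln A₂ − ln A₁).
z = ln(13/7) / ln(105/14.1) = ln(1.857) / ln(7.447) = 0.6190 / 2.0078 = 0.3083

0.308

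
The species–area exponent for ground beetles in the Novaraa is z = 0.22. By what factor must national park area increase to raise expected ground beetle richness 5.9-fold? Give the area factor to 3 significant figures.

(A₂/A₁)^0.22 = 5.9, so A₂/A₁ = 5.9^(1/0.22) = 5.9^4.545
ln(A₂/A₁) = ln 5.9 / 0.22 = 1.7750 / 0.22 = 8.0680
A₂/A₁ = e^8.0680 ≈ 3191

3190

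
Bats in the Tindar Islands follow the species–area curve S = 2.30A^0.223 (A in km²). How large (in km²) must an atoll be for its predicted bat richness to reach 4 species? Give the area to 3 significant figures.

12.0 km²

4 = 2.3 × A^0.223  ⇒  A^0.223 = 4/2.3 = 1.739
ln A = ln(1.739) / 0.223 = 0.5534 / 0.223 = 2.4815
A = e^2.4815 ≈ 11.96 km²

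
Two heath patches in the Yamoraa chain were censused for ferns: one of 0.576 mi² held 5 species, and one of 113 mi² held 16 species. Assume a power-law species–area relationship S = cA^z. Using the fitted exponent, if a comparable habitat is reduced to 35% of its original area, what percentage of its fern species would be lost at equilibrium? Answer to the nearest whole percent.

21%

z = ln(16/5) / ln(113/0.576) = 1.1632 / 5.2790 = 0.2203
S_new/S_old = (A_new/A_old)^z = 0.35^0.2203 = exp(0.2203 × -1.0498) = 0.7935
Fraction lost = 1 − 0.7935 = 0.2065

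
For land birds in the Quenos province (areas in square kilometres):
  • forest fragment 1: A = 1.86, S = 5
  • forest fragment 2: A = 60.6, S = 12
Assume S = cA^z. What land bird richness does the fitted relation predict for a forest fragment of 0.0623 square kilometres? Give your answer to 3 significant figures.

z = ln(12/5) / ln(60.6/1.86) = 0.8755 / 3.4837 = 0.2513
c = 5 / 1.86^0.2513 = 5 / 1.169 = 4.278
S₃ = 4.278 × 0.0623^0.2513 = 4.278 × 0.4978 ≈ 2.13

2.13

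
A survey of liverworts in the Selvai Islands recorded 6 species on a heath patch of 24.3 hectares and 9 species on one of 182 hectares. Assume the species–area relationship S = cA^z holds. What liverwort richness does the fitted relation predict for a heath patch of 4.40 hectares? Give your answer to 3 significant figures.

4.25

z = ln(9/6) / ln(182/24.3) = 0.4055 / 2.0135 = 0.2014
c = 6 / 24.3^0.2014 = 6 / 1.901 = 3.156
S₃ = 3.156 × 4.4^0.2014 = 3.156 × 1.348 ≈ 4.253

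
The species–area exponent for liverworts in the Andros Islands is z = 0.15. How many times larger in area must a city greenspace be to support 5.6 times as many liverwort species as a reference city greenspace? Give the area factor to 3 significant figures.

97300

(A₂/A₁)^0.15 = 5.6, so A₂/A₁ = 5.6^(1/0.15) = 5.6^6.667
ln(A₂/A₁) = ln 5.6 / 0.15 = 1.7228 / 0.15 = 11.4851
A₂/A₁ = e^11.4851 ≈ 97257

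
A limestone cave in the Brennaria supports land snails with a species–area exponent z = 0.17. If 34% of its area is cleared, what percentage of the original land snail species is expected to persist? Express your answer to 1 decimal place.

S_new/S_old = (A_new/A_old)^z = 0.66^0.17
= exp(0.17 × ln 0.66) = exp(0.17 × -0.4155) = exp(-0.0706) ≈ 0.9318

93.2%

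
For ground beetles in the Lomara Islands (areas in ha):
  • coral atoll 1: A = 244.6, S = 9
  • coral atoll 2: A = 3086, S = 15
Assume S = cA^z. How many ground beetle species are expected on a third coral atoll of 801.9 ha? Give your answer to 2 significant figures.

z = ln(15/9) / ln(3086/244.6) = 0.5108 / 2.5350 = 0.2015
c = 9 / 244.6^0.2015 = 9 / 3.029 = 2.971
S₃ = 2.971 × 801.9^0.2015 = 2.971 × 3.848 ≈ 11.43

11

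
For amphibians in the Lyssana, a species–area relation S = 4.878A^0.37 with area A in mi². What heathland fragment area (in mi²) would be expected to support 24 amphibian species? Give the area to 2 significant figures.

24 = 4.878 × A^0.37  ⇒  A^0.37 = 24/4.878 = 4.92
ln A = ln(4.92) / 0.37 = 1.5933 / 0.37 = 4.3063
A = e^4.3063 ≈ 74.16 mi²

74 mi²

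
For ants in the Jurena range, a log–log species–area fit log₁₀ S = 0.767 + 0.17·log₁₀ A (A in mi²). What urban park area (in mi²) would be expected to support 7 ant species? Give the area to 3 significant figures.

7 = 5.848 × A^0.17  ⇒  A^0.17 = 7/5.848 = 1.197
ln A = ln(1.197) / 0.17 = 0.1798 / 0.17 = 1.0578
A = e^1.0578 ≈ 2.88 mi²

2.88 mi²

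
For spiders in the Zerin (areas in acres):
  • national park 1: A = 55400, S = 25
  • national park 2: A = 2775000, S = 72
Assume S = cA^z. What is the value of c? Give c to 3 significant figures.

z = ln(S₂/S₁) / ln(A₂/A₁) = ln(72/25) / ln(2775000/55400) = 1.0578 / 3.9138 = 0.2703
c = S₁ / A₁^z = 25 / 55400^0.2703 = 25 / 19.14 = 1.306

1.31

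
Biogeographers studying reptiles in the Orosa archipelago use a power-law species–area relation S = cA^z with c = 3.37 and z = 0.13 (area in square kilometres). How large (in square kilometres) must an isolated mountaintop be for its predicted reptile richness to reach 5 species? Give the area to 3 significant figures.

20.8 square kilometres

5 = 3.37 × A^0.13  ⇒  A^0.13 = 5/3.37 = 1.484
ln A = ln(1.484) / 0.13 = 0.3945 / 0.13 = 3.0348
A = e^3.0348 ≈ 20.8 square kilometres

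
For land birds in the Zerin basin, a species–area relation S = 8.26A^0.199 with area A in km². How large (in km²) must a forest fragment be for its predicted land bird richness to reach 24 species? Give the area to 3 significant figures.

213 km²

24 = 8.26 × A^0.199  ⇒  A^0.199 = 24/8.26 = 2.906
ln A = ln(2.906) / 0.199 = 1.0666 / 0.199 = 5.3599
A = e^5.3599 ≈ 212.7 km²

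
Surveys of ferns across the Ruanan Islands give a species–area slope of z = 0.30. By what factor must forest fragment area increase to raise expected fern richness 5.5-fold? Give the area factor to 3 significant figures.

(A₂/A₁)^0.3 = 5.5, so A₂/A₁ = 5.5^(1/0.3) = 5.5^3.333
ln(A₂/A₁) = ln 5.5 / 0.3 = 1.7047 / 0.3 = 5.6825
A₂/A₁ = e^5.6825 ≈ 293.7

294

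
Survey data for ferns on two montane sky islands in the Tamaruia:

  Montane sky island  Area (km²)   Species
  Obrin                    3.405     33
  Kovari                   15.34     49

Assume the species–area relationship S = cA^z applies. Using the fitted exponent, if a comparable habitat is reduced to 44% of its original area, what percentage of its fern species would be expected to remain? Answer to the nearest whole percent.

81%

z = ln(49/33) / ln(15.34/3.405) = 0.3953 / 1.5052 = 0.2626
S_new/S_old = (A_new/A_old)^z = 0.44^0.2626 = exp(0.2626 × -0.8210) = 0.806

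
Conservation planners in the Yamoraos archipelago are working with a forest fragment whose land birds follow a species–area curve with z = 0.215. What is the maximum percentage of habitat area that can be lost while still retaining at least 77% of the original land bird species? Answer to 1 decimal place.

Need (A_new/A_old)^0.215 = 0.77, so A_new/A_old = 0.77^(1/0.215) = 0.77^4.651
ln(A_new/A_old) = ln 0.77 / 0.215 = -0.2614 / 0.215 = -1.2157
A_new/A_old = e^-1.2157 ≈ 0.2965
Fraction that can be lost = 1 − 0.2965 = 0.7035

70.3%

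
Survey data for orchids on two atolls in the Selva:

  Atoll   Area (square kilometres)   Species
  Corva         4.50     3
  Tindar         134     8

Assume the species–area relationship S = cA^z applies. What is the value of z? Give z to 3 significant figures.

0.289

Taking logs: ln S = ln c + z ln A, so z = (ln S₂ − ln S₁)/(ln A₂ − ln A₁).
z = ln(8/3) / ln(134/4.5) = ln(2.667) / ln(29.78) = 0.9808 / 3.3938 = 0.2890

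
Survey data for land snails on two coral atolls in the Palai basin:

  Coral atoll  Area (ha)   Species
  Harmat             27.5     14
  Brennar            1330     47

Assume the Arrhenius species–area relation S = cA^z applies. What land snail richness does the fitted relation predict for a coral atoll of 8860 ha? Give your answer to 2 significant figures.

85

z = ln(47/14) / ln(1330/27.5) = 1.2111 / 3.8787 = 0.3122
c = 14 / 27.5^0.3122 = 14 / 2.815 = 4.974
S₃ = 4.974 × 8860^0.3122 = 4.974 × 17.08 ≈ 84.97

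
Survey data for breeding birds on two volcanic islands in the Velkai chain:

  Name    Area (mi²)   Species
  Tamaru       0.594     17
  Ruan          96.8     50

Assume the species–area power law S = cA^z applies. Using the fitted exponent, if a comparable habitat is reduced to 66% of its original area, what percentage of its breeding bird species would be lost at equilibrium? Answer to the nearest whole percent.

8%

z = ln(50/17) / ln(96.8/0.594) = 1.0788 / 5.0935 = 0.2118
S_new/S_old = (A_new/A_old)^z = 0.66^0.2118 = exp(0.2118 × -0.4155) = 0.9158
Fraction lost = 1 − 0.9158 = 0.08424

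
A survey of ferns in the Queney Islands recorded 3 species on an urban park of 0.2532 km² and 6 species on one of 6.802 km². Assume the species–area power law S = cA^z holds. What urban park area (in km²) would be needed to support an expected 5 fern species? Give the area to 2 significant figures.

z = ln(6/3) / ln(6.802/0.2532) = 0.6931 / 3.2908 = 0.2106
c = 3 / 0.2532^0.2106 = 3 / 0.7488 = 4.007
A = (5/4.007)^(1/0.2106) ⇒ ln A = ln(1.248)/0.2106 = 1.0516
A = e^1.0516 ≈ 2.862 km²

2.9 km²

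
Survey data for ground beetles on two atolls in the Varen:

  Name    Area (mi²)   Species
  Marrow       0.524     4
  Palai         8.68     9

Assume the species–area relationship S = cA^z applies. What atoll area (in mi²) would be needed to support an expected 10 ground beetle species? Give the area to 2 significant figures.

z = ln(9/4) / ln(8.68/0.524) = 0.8109 / 2.8073 = 0.2889
c = 4 / 0.524^0.2889 = 4 / 0.8297 = 4.821
A = (10/4.821)^(1/0.2889) ⇒ ln A = ln(2.074)/0.2889 = 2.5258
A = e^2.5258 ≈ 12.5 mi²

13 mi²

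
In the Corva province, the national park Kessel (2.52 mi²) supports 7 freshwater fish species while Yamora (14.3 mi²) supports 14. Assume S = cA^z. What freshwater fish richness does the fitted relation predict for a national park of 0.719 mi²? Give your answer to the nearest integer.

z = ln(14/7) / ln(14.3/2.52) = 0.6931 / 1.7360 = 0.3993
c = 7 / 2.52^0.3993 = 7 / 1.446 = 4.84
S₃ = 4.84 × 0.719^0.3993 = 4.84 × 0.8766 ≈ 4.243

4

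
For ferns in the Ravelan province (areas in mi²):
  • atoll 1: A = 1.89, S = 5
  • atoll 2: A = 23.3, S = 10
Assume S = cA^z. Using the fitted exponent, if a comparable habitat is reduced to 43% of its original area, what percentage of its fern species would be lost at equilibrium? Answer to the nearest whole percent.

z = ln(10/5) / ln(23.3/1.89) = 0.6931 / 2.5119 = 0.2759
S_new/S_old = (A_new/A_old)^z = 0.43^0.2759 = exp(0.2759 × -0.8440) = 0.7922
Fraction lost = 1 − 0.7922 = 0.2078

21%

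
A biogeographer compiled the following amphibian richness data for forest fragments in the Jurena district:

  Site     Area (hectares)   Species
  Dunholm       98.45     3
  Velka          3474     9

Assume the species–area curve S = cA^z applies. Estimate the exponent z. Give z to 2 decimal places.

0.31

Taking logs: ln S = ln c + z ln A, so z = (ln S₂ − ln S₁)/(ln A₂ − ln A₁).
z = ln(9/3) / ln(3474/98.45) = ln(3) / ln(35.29) = 1.0986 / 3.5635 = 0.3083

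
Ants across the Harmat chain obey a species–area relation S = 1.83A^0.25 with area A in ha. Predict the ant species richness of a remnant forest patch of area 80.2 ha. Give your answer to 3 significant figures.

5.48

S = 1.83 × 80.2^0.25
ln S = ln 1.83 + 0.25 × ln 80.2 = 0.6043 + 0.25 × 4.3845 = 1.7004
S = e^1.7004 ≈ 5.476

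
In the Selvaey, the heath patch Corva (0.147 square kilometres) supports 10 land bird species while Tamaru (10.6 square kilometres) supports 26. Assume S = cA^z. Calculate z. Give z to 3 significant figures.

Taking logs: ln S = ln c + z ln A, so z = (ln S₂ − ln S₁)/(ln A₂ − ln A₁).
z = ln(26/10) / ln(10.6/0.147) = ln(2.6) / ln(72.11) = 0.9555 / 4.2782 = 0.2233

0.223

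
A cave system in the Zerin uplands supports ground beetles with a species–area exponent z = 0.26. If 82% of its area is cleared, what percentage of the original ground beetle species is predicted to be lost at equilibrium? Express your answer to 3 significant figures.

S_new/S_old = (A_new/A_old)^z = 0.18^0.26
= exp(0.26 × ln 0.18) = exp(0.26 × -1.7148) = exp(-0.4458) ≈ 0.6403
Fraction lost = 1 − 0.6403 = 0.3597

36.0%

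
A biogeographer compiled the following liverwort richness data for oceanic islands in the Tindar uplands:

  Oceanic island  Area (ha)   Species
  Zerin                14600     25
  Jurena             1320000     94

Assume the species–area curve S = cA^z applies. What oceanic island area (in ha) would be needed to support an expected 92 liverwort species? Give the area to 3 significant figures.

z = ln(94/25) / ln(1320000/14600) = 1.3244 / 4.5044 = 0.2940
c = 25 / 14600^0.2940 = 25 / 16.77 = 1.491
A = (92/1.491)^(1/0.2940) ⇒ ln A = ln(61.7)/0.2940 = 14.0200
A = e^14.0200 ≈ 1226898 ha

1230000 ha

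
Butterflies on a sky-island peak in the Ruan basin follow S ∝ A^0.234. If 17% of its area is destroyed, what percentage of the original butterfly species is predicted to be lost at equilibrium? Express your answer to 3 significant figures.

S_new/S_old = (A_new/A_old)^z = 0.83^0.234
= exp(0.234 × ln 0.83) = exp(0.234 × -0.1863) = exp(-0.0436) ≈ 0.9573
Fraction lost = 1 − 0.9573 = 0.04266

4.27%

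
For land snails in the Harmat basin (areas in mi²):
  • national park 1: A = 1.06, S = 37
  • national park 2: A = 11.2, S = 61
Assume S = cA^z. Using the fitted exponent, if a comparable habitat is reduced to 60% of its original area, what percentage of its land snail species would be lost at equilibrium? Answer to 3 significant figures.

10.3%

z = ln(61/37) / ln(11.2/1.06) = 0.5000 / 2.3576 = 0.2121
S_new/S_old = (A_new/A_old)^z = 0.6^0.2121 = exp(0.2121 × -0.5108) = 0.8973
Fraction lost = 1 − 0.8973 = 0.1027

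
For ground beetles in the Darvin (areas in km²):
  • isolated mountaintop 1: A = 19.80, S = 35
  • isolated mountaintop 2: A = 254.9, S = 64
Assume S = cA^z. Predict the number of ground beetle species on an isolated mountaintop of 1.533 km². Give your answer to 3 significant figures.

19.1

z = ln(64/35) / ln(254.9/19.8) = 0.6035 / 2.5552 = 0.2362
c = 35 / 19.8^0.2362 = 35 / 2.024 = 17.29
S₃ = 17.29 × 1.533^0.2362 = 17.29 × 1.106 ≈ 19.13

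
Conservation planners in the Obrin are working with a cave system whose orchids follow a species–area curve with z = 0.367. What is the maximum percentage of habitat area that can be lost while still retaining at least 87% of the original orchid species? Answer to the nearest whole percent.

32%

Need (A_new/A_old)^0.367 = 0.87, so A_new/A_old = 0.87^(1/0.367) = 0.87^2.725
ln(A_new/A_old) = ln 0.87 / 0.367 = -0.1393 / 0.367 = -0.3795
A_new/A_old = e^-0.3795 ≈ 0.6842
Fraction that can be lost = 1 − 0.6842 = 0.3158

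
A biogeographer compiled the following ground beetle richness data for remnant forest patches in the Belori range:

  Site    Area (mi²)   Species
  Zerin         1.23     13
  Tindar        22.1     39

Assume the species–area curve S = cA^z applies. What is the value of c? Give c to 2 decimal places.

z = ln(S₂/S₁) / ln(A₂/A₁) = ln(39/13) / ln(22.1/1.23) = 1.0986 / 2.8886 = 0.3803
c = S₁ / A₁^z = 13 / 1.23^0.3803 = 13 / 1.082 = 12.02

12.02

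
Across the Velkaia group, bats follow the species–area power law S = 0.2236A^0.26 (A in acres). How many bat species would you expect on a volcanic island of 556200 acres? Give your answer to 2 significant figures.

S = 0.2236 × 556200^0.26 = 0.2236 × 31.17 ≈ 6.97

7.0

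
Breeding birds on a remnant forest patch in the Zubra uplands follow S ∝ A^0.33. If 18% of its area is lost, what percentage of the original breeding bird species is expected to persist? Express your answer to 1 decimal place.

S_new/S_old = (A_new/A_old)^z = 0.82^0.33
= exp(0.33 × ln 0.82) = exp(0.33 × -0.1985) = exp(-0.0655) ≈ 0.9366

93.7%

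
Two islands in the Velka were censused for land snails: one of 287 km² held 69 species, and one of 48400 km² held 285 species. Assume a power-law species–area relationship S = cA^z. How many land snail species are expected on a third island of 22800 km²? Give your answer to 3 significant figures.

z = ln(285/69) / ln(48400/287) = 1.4184 / 5.1278 = 0.2766
c = 69 / 287^0.2766 = 69 / 4.785 = 14.42
S₃ = 14.42 × 22800^0.2766 = 14.42 × 16.05 ≈ 231.4

231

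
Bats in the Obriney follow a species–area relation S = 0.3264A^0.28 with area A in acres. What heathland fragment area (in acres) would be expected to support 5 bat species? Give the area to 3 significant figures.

5 = 0.3264 × A^0.28  ⇒  A^0.28 = 5/0.3264 = 15.32
ln A = ln(15.32) / 0.28 = 2.7291 / 0.28 = 9.7467
A = e^9.7467 ≈ 17097 acres

17100 acres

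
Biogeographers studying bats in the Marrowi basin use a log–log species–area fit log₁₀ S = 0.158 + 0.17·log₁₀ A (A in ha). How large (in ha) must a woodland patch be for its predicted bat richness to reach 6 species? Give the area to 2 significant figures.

6 = 1.439 × A^0.17  ⇒  A^0.17 = 6/1.439 = 4.17
ln A = ln(4.17) / 0.17 = 1.4280 / 0.17 = 8.3997
A = e^8.3997 ≈ 4446 ha

4400 ha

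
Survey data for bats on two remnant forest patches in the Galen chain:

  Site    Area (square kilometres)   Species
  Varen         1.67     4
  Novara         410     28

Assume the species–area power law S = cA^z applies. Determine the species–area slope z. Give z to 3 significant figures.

Taking logs: ln S = ln c + z ln A, so z = (ln S₂ − ln S₁)/(ln A₂ − ln A₁).
z = ln(28/4) / ln(410/1.67) = ln(7) / ln(245.5) = 1.9459 / 5.5033 = 0.3536

0.354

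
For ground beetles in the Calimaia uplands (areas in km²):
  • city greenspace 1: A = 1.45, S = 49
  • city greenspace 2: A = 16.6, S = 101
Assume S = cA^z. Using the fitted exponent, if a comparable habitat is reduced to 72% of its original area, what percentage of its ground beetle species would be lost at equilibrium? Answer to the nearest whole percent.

z = ln(101/49) / ln(16.6/1.45) = 0.7233 / 2.4378 = 0.2967
S_new/S_old = (A_new/A_old)^z = 0.72^0.2967 = exp(0.2967 × -0.3285) = 0.9071
Fraction lost = 1 − 0.9071 = 0.09287

9%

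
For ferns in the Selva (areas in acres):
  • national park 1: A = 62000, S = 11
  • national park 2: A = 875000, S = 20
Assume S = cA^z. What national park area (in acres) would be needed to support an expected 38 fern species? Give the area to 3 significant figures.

15000000 acres

z = ln(20/11) / ln(875000/62000) = 0.5978 / 2.6471 = 0.2258
c = 11 / 62000^0.2258 = 11 / 12.09 = 0.91
A = (38/0.91)^(1/0.2258) ⇒ ln A = ln(41.76)/0.2258 = 16.5240
A = e^16.5240 ≈ 15006075 acres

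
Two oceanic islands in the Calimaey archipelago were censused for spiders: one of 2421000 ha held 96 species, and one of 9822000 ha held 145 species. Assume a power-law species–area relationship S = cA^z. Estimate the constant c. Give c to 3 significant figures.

z = ln(S₂/S₁) / ln(A₂/A₁) = ln(145/96) / ln(9822000/2421000) = 0.4124 / 1.4004 = 0.2945
c = S₁ / A₁^z = 96 / 2421000^0.2945 = 96 / 75.84 = 1.266

1.27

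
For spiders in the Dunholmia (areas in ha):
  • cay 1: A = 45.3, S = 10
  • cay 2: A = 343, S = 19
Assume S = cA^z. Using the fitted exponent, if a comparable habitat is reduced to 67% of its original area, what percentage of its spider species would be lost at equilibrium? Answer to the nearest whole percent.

12%

z = ln(19/10) / ln(343/45.3) = 0.6419 / 2.0244 = 0.3171
S_new/S_old = (A_new/A_old)^z = 0.67^0.3171 = exp(0.3171 × -0.4005) = 0.8808
Fraction lost = 1 − 0.8808 = 0.1192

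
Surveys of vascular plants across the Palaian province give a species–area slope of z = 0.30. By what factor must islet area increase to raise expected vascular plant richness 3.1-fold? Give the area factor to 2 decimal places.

(A₂/A₁)^0.3 = 3.1, so A₂/A₁ = 3.1^(1/0.3) = 3.1^3.333
ln(A₂/A₁) = ln 3.1 / 0.3 = 1.1314 / 0.3 = 3.7713
A₂/A₁ = e^3.7713 ≈ 43.44

43.44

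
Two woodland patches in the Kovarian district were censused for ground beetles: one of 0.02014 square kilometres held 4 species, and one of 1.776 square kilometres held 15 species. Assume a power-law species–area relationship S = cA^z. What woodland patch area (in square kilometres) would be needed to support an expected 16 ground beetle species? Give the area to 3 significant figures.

z = ln(15/4) / ln(1.776/0.02014) = 1.3218 / 4.4794 = 0.2951
c = 4 / 0.02014^0.2951 = 4 / 0.3159 = 12.66
A = (16/12.66)^(1/0.2951) ⇒ ln A = ln(1.264)/0.2951 = 0.7931
A = e^0.7931 ≈ 2.21 square kilometres

2.21 square kilometres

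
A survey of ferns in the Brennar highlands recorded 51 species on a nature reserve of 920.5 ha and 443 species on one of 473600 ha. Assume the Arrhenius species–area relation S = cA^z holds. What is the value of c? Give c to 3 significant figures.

z = ln(S₂/S₁) / ln(A₂/A₁) = ln(443/51) / ln(473600/920.5) = 2.1617 / 6.2432 = 0.3463
c = S₁ / A₁^z = 51 / 920.5^0.3463 = 51 / 10.62 = 4.8

4.80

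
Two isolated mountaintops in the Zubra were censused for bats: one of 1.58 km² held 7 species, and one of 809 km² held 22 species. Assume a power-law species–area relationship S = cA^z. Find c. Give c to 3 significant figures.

z = ln(S₂/S₁) / ln(A₂/A₁) = ln(22/7) / ln(809/1.58) = 1.1451 / 6.2384 = 0.1836
c = S₁ / A₁^z = 7 / 1.58^0.1836 = 7 / 1.088 = 6.436

6.44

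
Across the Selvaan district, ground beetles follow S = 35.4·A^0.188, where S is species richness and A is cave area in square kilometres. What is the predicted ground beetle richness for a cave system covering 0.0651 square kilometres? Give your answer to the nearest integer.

S = 35.4 × 0.0651^0.188
ln S = ln 35.4 + 0.188 × ln 0.0651 = 3.5667 + 0.188 × -2.7318 = 3.0531
S = e^3.0531 ≈ 21.18

21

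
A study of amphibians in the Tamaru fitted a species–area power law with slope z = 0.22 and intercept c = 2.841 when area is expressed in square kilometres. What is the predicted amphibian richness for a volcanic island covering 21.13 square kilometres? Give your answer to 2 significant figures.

5.6

S = 2.841 × 21.13^0.22 = 2.841 × 1.956 ≈ 5.558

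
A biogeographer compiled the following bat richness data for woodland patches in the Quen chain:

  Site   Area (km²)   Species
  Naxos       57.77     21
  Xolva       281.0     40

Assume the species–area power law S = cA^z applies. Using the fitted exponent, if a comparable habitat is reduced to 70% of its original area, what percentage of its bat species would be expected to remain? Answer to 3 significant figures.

86.5%

z = ln(40/21) / ln(281/57.77) = 0.6444 / 1.5819 = 0.4073
S_new/S_old = (A_new/A_old)^z = 0.7^0.4073 = exp(0.4073 × -0.3567) = 0.8648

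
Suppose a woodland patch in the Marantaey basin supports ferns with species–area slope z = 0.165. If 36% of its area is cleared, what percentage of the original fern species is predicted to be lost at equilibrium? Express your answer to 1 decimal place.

S_new/S_old = (A_new/A_old)^z = 0.64^0.165
= exp(0.165 × ln 0.64) = exp(0.165 × -0.4463) = exp(-0.0736) ≈ 0.929
Fraction lost = 1 − 0.929 = 0.07099

7.1%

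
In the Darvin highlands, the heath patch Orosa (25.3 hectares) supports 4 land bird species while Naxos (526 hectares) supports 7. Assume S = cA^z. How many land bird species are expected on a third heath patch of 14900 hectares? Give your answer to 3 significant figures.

13.0

z = ln(7/4) / ln(526/25.3) = 0.5596 / 3.0345 = 0.1844
c = 4 / 25.3^0.1844 = 4 / 1.815 = 2.204
S₃ = 2.204 × 14900^0.1844 = 2.204 × 5.883 ≈ 12.97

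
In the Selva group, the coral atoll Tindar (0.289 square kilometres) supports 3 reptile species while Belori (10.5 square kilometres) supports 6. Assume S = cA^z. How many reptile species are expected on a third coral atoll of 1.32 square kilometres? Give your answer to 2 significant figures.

z = ln(6/3) / ln(10.5/0.289) = 0.6931 / 3.5927 = 0.1929
c = 3 / 0.289^0.1929 = 3 / 0.787 = 3.812
S₃ = 3.812 × 1.32^0.1929 = 3.812 × 1.055 ≈ 4.022

4.0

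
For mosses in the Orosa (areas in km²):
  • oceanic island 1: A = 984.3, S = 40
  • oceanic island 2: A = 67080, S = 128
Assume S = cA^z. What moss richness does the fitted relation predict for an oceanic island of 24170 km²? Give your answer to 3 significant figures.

z = ln(128/40) / ln(67080/984.3) = 1.1632 / 4.2217 = 0.2755
c = 40 / 984.3^0.2755 = 40 / 6.678 = 5.99
S₃ = 5.99 × 24170^0.2755 = 5.99 × 16.13 ≈ 96.62

96.6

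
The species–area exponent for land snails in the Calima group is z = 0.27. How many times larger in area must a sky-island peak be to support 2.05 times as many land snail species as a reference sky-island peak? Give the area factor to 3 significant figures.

(A₂/A₁)^0.27 = 2.05, so A₂/A₁ = 2.05^(1/0.27) = 2.05^3.704
ln(A₂/A₁) = ln 2.05 / 0.27 = 0.7178 / 0.27 = 2.6587
A₂/A₁ = e^2.6587 ≈ 14.28

14.3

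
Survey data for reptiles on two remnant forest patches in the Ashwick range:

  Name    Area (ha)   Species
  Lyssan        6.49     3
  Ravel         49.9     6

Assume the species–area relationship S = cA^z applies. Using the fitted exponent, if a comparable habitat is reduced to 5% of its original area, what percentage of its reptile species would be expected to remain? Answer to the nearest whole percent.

36%

z = ln(6/3) / ln(49.9/6.49) = 0.6931 / 2.0398 = 0.3398
S_new/S_old = (A_new/A_old)^z = 0.05^0.3398 = exp(0.3398 × -2.9957) = 0.3613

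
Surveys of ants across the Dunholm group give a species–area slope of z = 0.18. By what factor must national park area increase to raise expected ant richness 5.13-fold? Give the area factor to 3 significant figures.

8810

(A₂/A₁)^0.18 = 5.13, so A₂/A₁ = 5.13^(1/0.18) = 5.13^5.556
ln(A₂/A₁) = ln 5.13 / 0.18 = 1.6351 / 0.18 = 9.0839
A₂/A₁ = e^9.0839 ≈ 8812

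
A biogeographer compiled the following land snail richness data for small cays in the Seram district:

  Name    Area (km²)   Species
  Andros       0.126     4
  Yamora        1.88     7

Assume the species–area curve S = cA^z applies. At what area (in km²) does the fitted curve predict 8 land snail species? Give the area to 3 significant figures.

z = ln(7/4) / ln(1.88/0.126) = 0.5596 / 2.7027 = 0.2071
c = 4 / 0.126^0.2071 = 4 / 0.6512 = 6.142
A = (8/6.142)^(1/0.2071) ⇒ ln A = ln(1.302)/0.2071 = 1.2762
A = e^1.2762 ≈ 3.583 km²

3.58 km²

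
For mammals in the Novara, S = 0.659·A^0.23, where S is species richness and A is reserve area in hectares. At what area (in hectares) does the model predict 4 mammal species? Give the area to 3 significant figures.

2540 hectares

4 = 0.659 × A^0.23  ⇒  A^0.23 = 4/0.659 = 6.07
ln A = ln(6.07) / 0.23 = 1.8033 / 0.23 = 7.8405
A = e^7.8405 ≈ 2542 hectares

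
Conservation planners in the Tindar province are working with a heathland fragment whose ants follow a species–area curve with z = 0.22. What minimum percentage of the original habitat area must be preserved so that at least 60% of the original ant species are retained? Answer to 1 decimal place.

9.8%

Need (A_new/A_old)^0.22 = 0.6, so A_new/A_old = 0.6^(1/0.22) = 0.6^4.545
ln(A_new/A_old) = ln 0.6 / 0.22 = -0.5108 / 0.22 = -2.3219
A_new/A_old = e^-2.3219 ≈ 0.09808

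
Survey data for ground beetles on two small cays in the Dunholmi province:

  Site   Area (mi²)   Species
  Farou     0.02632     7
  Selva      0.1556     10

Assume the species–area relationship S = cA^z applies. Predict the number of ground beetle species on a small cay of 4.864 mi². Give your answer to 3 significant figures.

20.0

z = ln(10/7) / ln(0.1556/0.02632) = 0.3567 / 1.7770 = 0.2007
c = 7 / 0.02632^0.2007 = 7 / 0.4819 = 14.53
S₃ = 14.53 × 4.864^0.2007 = 14.53 × 1.374 ≈ 19.96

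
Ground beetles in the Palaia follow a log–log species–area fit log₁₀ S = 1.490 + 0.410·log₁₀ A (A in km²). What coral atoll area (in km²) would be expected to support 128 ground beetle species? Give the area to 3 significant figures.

128 = 30.9 × A^0.41  ⇒  A^0.41 = 128/30.9 = 4.142
ln A = ln(4.142) / 0.41 = 1.4212 / 0.41 = 3.4663
A = e^3.4663 ≈ 32.02 km²

32.0 km²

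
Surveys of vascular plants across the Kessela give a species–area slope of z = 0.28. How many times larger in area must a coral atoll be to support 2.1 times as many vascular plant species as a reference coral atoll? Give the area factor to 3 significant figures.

14.2

(A₂/A₁)^0.28 = 2.1, so A₂/A₁ = 2.1^(1/0.28) = 2.1^3.571
ln(A₂/A₁) = ln 2.1 / 0.28 = 0.7419 / 0.28 = 2.6498
A₂/A₁ = e^2.6498 ≈ 14.15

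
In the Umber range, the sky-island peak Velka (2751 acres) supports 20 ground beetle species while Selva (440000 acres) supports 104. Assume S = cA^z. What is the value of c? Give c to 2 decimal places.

1.53

z = ln(S₂/S₁) / ln(A₂/A₁) = ln(104/20) / ln(440000/2751) = 1.6487 / 5.0748 = 0.3249
c = S₁ / A₁^z = 20 / 2751^0.3249 = 20 / 13.1 = 1.526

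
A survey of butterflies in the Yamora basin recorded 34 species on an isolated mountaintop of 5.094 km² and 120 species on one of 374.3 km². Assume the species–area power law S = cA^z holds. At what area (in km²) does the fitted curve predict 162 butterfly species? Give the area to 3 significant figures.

1040 km²

z = ln(120/34) / ln(374.3/5.094) = 1.2611 / 4.2970 = 0.2935
c = 34 / 5.094^0.2935 = 34 / 1.613 = 21.08
A = (162/21.08)^(1/0.2935) ⇒ ln A = ln(7.683)/0.2935 = 6.9476
A = e^6.9476 ≈ 1041 km²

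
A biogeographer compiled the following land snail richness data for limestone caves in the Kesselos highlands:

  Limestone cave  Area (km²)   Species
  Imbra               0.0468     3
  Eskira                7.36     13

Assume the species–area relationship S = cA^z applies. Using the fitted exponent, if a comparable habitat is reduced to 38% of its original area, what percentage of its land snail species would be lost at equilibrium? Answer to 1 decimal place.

24.5%

z = ln(13/3) / ln(7.36/0.0468) = 1.4663 / 5.0579 = 0.2899
S_new/S_old = (A_new/A_old)^z = 0.38^0.2899 = exp(0.2899 × -0.9676) = 0.7554
Fraction lost = 1 − 0.7554 = 0.2446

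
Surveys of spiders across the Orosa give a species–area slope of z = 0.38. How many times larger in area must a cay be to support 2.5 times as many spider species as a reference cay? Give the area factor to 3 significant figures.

(A₂/A₁)^0.38 = 2.5, so A₂/A₁ = 2.5^(1/0.38) = 2.5^2.632
ln(A₂/A₁) = ln 2.5 / 0.38 = 0.9163 / 0.38 = 2.4113
A₂/A₁ = e^2.4113 ≈ 11.15

11.1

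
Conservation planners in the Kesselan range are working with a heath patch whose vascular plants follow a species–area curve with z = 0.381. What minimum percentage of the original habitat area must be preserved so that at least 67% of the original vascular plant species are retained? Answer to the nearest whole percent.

35%

Need (A_new/A_old)^0.381 = 0.67, so A_new/A_old = 0.67^(1/0.381) = 0.67^2.625
ln(A_new/A_old) = ln 0.67 / 0.381 = -0.4005 / 0.381 = -1.0511
A_new/A_old = e^-1.0511 ≈ 0.3495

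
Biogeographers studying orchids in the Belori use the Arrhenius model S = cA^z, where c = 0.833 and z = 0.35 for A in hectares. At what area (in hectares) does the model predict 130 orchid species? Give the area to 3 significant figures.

1850000 hectares

130 = 0.833 × A^0.35  ⇒  A^0.35 = 130/0.833 = 156.1
ln A = ln(156.1) / 0.35 = 5.0503 / 0.35 = 14.4293
A = e^14.4293 ≈ 1847425 hectares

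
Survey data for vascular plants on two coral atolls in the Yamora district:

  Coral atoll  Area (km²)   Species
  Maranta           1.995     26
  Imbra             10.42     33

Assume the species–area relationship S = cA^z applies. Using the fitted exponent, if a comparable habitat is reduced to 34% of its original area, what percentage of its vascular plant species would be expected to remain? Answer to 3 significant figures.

85.6%

z = ln(33/26) / ln(10.42/1.995) = 0.2384 / 1.6531 = 0.1442
S_new/S_old = (A_new/A_old)^z = 0.34^0.1442 = exp(0.1442 × -1.0788) = 0.8559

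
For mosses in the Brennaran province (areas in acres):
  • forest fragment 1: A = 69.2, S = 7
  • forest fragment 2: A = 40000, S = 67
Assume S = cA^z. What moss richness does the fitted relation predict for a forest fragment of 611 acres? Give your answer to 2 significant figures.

z = ln(67/7) / ln(40000/69.2) = 2.2588 / 6.3596 = 0.3552
c = 7 / 69.2^0.3552 = 7 / 4.504 = 1.554
S₃ = 1.554 × 611^0.3552 = 1.554 × 9.762 ≈ 15.17

15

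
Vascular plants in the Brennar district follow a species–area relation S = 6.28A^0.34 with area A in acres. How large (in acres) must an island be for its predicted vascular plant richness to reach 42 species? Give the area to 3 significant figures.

267 acres

42 = 6.28 × A^0.34  ⇒  A^0.34 = 42/6.28 = 6.688
ln A = ln(6.688) / 0.34 = 1.9003 / 0.34 = 5.5891
A = e^5.5891 ≈ 267.5 acres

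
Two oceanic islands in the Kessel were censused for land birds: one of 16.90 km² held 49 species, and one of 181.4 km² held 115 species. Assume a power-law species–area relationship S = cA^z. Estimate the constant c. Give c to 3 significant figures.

17.7

z = ln(S₂/S₁) / ln(A₂/A₁) = ln(115/49) / ln(181.4/16.9) = 0.8531 / 2.3734 = 0.3594
c = S₁ / A₁^z = 49 / 16.9^0.3594 = 49 / 2.763 = 17.74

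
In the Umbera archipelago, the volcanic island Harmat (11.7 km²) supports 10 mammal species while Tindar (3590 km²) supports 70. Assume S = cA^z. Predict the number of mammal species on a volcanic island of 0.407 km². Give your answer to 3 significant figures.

3.19

z = ln(70/10) / ln(3590/11.7) = 1.9459 / 5.7263 = 0.3398
c = 10 / 11.7^0.3398 = 10 / 2.307 = 4.335
S₃ = 4.335 × 0.407^0.3398 = 4.335 × 0.7368 ≈ 3.194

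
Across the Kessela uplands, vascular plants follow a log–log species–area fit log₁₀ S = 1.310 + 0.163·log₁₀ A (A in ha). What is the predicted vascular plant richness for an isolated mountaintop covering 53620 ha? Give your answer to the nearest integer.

120 species

S = 20.42 × 53620^0.163
ln S = ln 20.42 + 0.163 × ln 53620 = 3.0164 + 0.163 × 10.8897 = 4.7914
S = e^4.7914 ≈ 120.5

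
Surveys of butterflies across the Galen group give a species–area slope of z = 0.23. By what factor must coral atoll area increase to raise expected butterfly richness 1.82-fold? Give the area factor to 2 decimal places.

(A₂/A₁)^0.23 = 1.82, so A₂/A₁ = 1.82^(1/0.23) = 1.82^4.348
ln(A₂/A₁) = ln 1.82 / 0.23 = 0.5988 / 0.23 = 2.6036
A₂/A₁ = e^2.6036 ≈ 13.51

13.51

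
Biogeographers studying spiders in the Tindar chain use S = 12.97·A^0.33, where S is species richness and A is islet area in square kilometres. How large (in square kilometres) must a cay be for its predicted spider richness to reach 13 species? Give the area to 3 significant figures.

13 = 12.97 × A^0.33  ⇒  A^0.33 = 13/12.97 = 1.002
ln A = ln(1.002) / 0.33 = 0.0023 / 0.33 = 0.0070
A = e^0.0070 ≈ 1.007 square kilometres

1.01 square kilometres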